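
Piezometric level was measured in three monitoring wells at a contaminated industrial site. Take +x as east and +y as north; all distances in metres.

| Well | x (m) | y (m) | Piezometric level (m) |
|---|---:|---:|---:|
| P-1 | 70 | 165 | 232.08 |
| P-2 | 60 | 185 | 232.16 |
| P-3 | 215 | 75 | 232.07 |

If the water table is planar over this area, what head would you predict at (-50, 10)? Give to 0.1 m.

With h = a·x + b·y + c and P-1 as origin, the differences give:
  (-10)·a + 20·b = +0.08
  145·a + (-90)·b = -0.01
Eliminate b (×(-90) and ×20, subtract): -2000·a = -7.000 → a = ∂h/∂x = +0.003500
Back-substitute: b = ∂h/∂y = +0.005750.
h(-50, 10) = 232.08 + (+0.003500)·(-120) + (+0.005750)·(-155) = 232.08 -0.420 -0.891 = 230.769 m.

230.8 m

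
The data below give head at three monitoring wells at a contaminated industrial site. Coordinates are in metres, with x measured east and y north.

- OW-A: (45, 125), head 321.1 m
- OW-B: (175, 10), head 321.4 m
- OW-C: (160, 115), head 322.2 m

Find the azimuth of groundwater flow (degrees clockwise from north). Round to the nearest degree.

Taking OW-A as reference: OW-B−OW-A = (130, -115, +0.3); OW-C−OW-A = (115, -10, +1.1).
Solve a·Δx + b·Δy = Δh: det = 130·(-10) − 115·(-115) = 11925.
∂h/∂x = [(+0.3)·(-10) − (+1.1)·(-115)] / 11925 = +0.01036
∂h/∂y = [130·(+1.1) − 115·(+0.3)] / 11925 = +0.009099
Flow direction (−∇h) has components (-0.01036 E, -0.009099 N).
Azimuth = atan2(E, N) = atan2(-0.01036, -0.009099) = 228.7° ≈ 229°.

229°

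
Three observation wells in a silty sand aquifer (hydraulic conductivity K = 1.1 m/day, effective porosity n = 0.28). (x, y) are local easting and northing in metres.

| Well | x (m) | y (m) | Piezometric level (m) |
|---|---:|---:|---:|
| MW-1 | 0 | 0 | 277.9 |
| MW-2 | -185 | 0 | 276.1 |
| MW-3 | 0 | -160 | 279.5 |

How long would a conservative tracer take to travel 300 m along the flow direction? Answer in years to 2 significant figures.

∂h/∂x = (276.1 − 277.9) / (-185 − 0) = +0.009730
∂h/∂y = (279.5 − 277.9) / (-160 − 0) = -0.01000
|∇h| = √(0.009730² + -0.01000²) = 0.01395
Seepage velocity v = K·i/n = 1.1 × 0.01395 / 0.28 = 0.0548 m/day.
t = 300 / 0.0548 = 5474 days = 15 years.

15 years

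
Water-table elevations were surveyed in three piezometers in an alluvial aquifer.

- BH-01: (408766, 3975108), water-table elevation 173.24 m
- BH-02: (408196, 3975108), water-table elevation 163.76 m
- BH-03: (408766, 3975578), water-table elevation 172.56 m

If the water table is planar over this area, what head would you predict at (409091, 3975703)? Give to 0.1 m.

∂h/∂x = (163.76 − 173.24) / (408196 − 408766) = +0.01663
∂h/∂y = (172.56 − 173.24) / (3975578 − 3975108) = -0.001447
h(409091, 3975703) = 173.24 + (+0.01663)·(325) + (-0.001447)·(595) = 173.24 +5.405 -0.861 = 177.784 m.

177.8 m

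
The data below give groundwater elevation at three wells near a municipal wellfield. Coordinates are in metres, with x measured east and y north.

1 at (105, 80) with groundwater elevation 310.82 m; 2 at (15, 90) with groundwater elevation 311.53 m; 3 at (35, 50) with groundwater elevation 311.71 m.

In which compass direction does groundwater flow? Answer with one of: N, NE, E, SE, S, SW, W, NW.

NE

With h = a·x + b·y + c and 1 as origin, the differences give:
  (-90)·a + 10·b = +0.71
  (-70)·a + (-30)·b = +0.89
Eliminate b (×(-30) and ×10, subtract): 3400·a = -30.200 → a = ∂h/∂x = -0.008882
Back-substitute: b = ∂h/∂y = -0.008941.
Flow = −∇h = (+0.008882 east, +0.008941 north), which points northeast.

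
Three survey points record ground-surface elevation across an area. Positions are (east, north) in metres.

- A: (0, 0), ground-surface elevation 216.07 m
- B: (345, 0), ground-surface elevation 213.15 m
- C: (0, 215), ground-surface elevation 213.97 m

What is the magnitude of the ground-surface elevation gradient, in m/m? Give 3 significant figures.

0.0129 m/m

∂z/∂x = (213.15 − 216.07) / (345 − 0) = -0.008464
∂z/∂y = (213.97 − 216.07) / (215 − 0) = -0.009767
|∇f| = √(-0.008464² + -0.009767²) = 0.01292 m/m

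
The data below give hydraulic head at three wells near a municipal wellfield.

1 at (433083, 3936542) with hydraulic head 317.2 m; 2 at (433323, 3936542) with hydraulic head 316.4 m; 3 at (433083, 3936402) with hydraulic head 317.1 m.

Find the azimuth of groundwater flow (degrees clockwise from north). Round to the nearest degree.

102°

∂h/∂x = (316.4 − 317.2) / (433323 − 433083) = -0.003333
∂h/∂y = (317.1 − 317.2) / (3936402 − 3936542) = +0.0007143
Flow direction (−∇h) has components (+0.003333 E, -0.0007143 N).
Azimuth = atan2(E, N) = atan2(+0.003333, -0.0007143) = 102.1° ≈ 102°.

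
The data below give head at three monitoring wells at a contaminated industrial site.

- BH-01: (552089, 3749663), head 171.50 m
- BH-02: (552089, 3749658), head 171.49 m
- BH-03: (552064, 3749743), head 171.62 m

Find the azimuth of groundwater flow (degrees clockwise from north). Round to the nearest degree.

Differences from BH-01: to BH-02 (Δx, Δy, Δh) = (0, -5, -0.01); to BH-03 = (-25, 80, +0.12).
Solve a·Δx + b·Δy = Δh: det = 0·80 − (-25)·(-5) = -125.
∂h/∂x = [(-0.01)·80 − (+0.12)·(-5)] / -125 = +0.001600
∂h/∂y = [0·(+0.12) − (-25)·(-0.01)] / -125 = +0.002000
Flow direction (−∇h) has components (-0.001600 E, -0.002000 N).
Azimuth = atan2(E, N) = atan2(-0.001600, -0.002000) = 218.7° ≈ 219°.

219°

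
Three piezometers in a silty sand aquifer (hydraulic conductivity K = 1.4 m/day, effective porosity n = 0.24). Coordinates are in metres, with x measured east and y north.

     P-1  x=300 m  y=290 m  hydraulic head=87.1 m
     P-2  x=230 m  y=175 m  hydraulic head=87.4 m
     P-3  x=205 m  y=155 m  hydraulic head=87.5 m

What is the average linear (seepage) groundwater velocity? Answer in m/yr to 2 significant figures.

8.0 m/yr

Taking P-1 as reference: P-2−P-1 = (-70, -115, +0.3); P-3−P-1 = (-95, -135, +0.4).
Solve a·Δx + b·Δy = Δh: det = (-70)·(-135) − (-95)·(-115) = -1475.
∂h/∂x = [(+0.3)·(-135) − (+0.4)·(-115)] / -1475 = -0.003729
∂h/∂y = [(-70)·(+0.4) − (-95)·(+0.3)] / -1475 = -0.0003390
|∇h| = √(-0.003729² + -0.0003390²) = 0.003744
Seepage velocity v = K·i/n = 1.4 × 0.003744 / 0.24 = 0.02184 m/day = 7.977 m/yr.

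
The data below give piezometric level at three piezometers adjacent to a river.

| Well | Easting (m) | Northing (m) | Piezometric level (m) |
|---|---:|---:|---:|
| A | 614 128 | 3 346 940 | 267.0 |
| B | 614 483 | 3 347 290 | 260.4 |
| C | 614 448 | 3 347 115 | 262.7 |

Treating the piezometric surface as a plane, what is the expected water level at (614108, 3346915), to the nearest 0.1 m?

267.4 m

Differences from A: to B (Δx, Δy, Δh) = (355, 350, -6.6); to C = (320, 175, -4.3).
Determinant of the coordinate differences = 355·175 − 320·350 = -49875.
∂h/∂x = [(-6.6)·175 − (-4.3)·350] / -49875 = -0.007018
∂h/∂y = [355·(-4.3) − 320·(-6.6)] / -49875 = -0.01174
h(614108, 3346915) = 267.0 + (-0.007018)·(-20) + (-0.01174)·(-25) = 267.0 +0.140 +0.293 = 267.434 m.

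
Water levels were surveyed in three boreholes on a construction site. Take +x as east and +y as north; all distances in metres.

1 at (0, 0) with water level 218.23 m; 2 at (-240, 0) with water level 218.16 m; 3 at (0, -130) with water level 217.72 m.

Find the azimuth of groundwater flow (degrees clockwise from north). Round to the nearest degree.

∂h/∂x = (218.16 − 218.23) / (-240 − 0) = +0.0002917
∂h/∂y = (217.72 − 218.23) / (-130 − 0) = +0.003923
Flow direction (−∇h) has components (-0.0002917 E, -0.003923 N).
Azimuth = atan2(E, N) = atan2(-0.0002917, -0.003923) = 184.3° ≈ 184°.

184°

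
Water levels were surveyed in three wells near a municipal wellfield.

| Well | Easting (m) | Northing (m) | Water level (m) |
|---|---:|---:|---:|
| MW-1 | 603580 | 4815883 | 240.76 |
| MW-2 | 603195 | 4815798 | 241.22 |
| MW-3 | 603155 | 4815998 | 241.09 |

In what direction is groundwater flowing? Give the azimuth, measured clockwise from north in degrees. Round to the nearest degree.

With h = a·x + b·y + c and MW-1 as origin, the differences give:
  (-385)·a + (-85)·b = +0.46
  (-425)·a + 115·b = +0.33
Eliminate b (×115 and ×(-85), subtract): -80400·a = 80.950 → a = ∂h/∂x = -0.001007
Back-substitute: b = ∂h/∂y = -0.0008514.
Flow direction (−∇h) has components (+0.001007 E, +0.0008514 N).
Azimuth = atan2(E, N) = atan2(+0.001007, +0.0008514) = 49.8° ≈ 050°.

050°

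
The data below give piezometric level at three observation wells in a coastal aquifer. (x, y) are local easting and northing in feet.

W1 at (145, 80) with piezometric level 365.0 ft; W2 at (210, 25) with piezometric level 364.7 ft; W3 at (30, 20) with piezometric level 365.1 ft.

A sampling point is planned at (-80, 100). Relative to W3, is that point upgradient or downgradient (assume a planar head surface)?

With h = a·x + b·y + c and W1 as origin, the differences give:
  65·a + (-55)·b = -0.3
  (-115)·a + (-60)·b = +0.1
Eliminate b (×(-60) and ×(-55), subtract): -10225·a = 23.50 → a = ∂h/∂x = -0.002298
Back-substitute: b = ∂h/∂y = +0.002738.
Head at (-80, 100) = 365.0 + (-0.002298)·(-225) + (+0.002738)·(20) = 365.57 ft.
That is higher than the 365.1 ft at W3, so the point is upgradient.

upgradient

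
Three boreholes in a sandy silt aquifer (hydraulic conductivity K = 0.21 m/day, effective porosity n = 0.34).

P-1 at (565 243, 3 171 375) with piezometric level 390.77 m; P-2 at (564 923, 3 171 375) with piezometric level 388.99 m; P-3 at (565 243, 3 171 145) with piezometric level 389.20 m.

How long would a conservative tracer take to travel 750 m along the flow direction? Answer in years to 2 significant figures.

∂h/∂x = (388.99 − 390.77) / (564923 − 565243) = +0.005562
∂h/∂y = (389.20 − 390.77) / (3171145 − 3171375) = +0.006826
|∇h| = √(0.005562² + 0.006826²) = 0.008805
Seepage velocity v = K·i/n = 0.21 × 0.008805 / 0.34 = 0.005438 m/day.
t = 750 / 0.005438 = 1.379e+05 days = 378 years.

380 years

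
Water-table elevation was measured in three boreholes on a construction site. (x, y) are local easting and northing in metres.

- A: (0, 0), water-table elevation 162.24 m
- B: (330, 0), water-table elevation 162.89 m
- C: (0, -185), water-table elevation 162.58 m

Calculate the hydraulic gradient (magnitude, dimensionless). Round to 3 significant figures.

∂h/∂x = (162.89 − 162.24) / (330 − 0) = +0.001970
∂h/∂y = (162.58 − 162.24) / (-185 − 0) = -0.001838
|∇h| = √(0.001970² + -0.001838²) = 0.002694

0.00269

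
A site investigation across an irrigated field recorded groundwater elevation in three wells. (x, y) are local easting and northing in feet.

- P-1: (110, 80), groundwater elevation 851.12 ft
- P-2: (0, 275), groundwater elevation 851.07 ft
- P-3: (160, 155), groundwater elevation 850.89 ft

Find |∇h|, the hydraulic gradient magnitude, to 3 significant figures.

Three-point gradient (reference P-1): Δ to P-2 = (-110, 195, -0.05), Δ to P-3 = (50, 75, -0.23).
∂h/∂x = -0.002283, ∂h/∂y = -0.001544 (det = -18000).
|∇h| = √(-0.002283² + -0.001544²) = 0.002756

0.00276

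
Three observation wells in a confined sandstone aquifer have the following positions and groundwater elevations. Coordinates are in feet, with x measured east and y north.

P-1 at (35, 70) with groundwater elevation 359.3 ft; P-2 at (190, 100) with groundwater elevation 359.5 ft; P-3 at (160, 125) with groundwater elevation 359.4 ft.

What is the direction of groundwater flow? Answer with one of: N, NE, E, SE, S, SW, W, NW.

Taking P-1 as reference: P-2−P-1 = (155, 30, +0.2); P-3−P-1 = (125, 55, +0.1).
Determinant of the coordinate differences = 155·55 − 125·30 = 4775.
∂h/∂x = [(+0.2)·55 − (+0.1)·30] / 4775 = +0.001675
∂h/∂y = [155·(+0.1) − 125·(+0.2)] / 4775 = -0.001990
Flow = −∇h = (-0.001675 east, +0.001990 north), which points northwest.

NW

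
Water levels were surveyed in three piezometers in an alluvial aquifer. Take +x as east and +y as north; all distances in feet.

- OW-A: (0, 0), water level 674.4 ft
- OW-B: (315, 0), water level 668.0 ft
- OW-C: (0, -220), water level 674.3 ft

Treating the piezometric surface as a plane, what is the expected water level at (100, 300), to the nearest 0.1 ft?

672.5 ft

∂h/∂x = (668.0 − 674.4) / (315 − 0) = -0.02032
∂h/∂y = (674.3 − 674.4) / (-220 − 0) = +0.0004545
h(100, 300) = 674.4 + (-0.02032)·(100) + (+0.0004545)·(300) = 674.4 -2.032 +0.136 = 672.505 ft.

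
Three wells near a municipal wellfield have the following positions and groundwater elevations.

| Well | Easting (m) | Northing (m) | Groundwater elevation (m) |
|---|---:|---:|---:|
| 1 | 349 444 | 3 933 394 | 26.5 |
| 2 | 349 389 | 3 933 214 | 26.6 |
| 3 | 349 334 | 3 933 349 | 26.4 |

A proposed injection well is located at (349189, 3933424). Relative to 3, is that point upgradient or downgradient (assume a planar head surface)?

downgradient

With h = a·x + b·y + c and 1 as origin, the differences give:
  (-55)·a + (-180)·b = +0.1
  (-110)·a + (-45)·b = -0.1
Eliminate b (×(-45) and ×(-180), subtract): -17325·a = -22.50 → a = ∂h/∂x = +0.001299
Back-substitute: b = ∂h/∂y = -0.0009524.
Head at (349189, 3933424) = 26.5 + (+0.001299)·(-255) + (-0.0009524)·(30) = 26.14 m.
That is lower than the 26.4 m at 3, so the point is downgradient.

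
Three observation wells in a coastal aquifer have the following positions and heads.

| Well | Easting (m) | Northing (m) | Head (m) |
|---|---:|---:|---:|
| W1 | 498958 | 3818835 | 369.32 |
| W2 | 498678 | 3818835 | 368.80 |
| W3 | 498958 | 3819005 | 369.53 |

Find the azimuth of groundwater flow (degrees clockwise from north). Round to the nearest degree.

236°

∂h/∂x = (368.80 − 369.32) / (498678 − 498958) = +0.001857
∂h/∂y = (369.53 − 369.32) / (3819005 − 3818835) = +0.001235
Flow direction (−∇h) has components (-0.001857 E, -0.001235 N).
Azimuth = atan2(E, N) = atan2(-0.001857, -0.001235) = 236.4° ≈ 236°.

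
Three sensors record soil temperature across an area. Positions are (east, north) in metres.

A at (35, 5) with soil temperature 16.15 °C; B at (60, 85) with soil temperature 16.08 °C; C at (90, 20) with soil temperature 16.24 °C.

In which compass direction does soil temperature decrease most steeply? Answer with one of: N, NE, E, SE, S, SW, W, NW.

Differences from A: to B (Δx, Δy, Δh) = (25, 80, -0.07); to C = (55, 15, +0.09).
Solve a·Δx + b·Δy = ΔT: det = 25·15 − 55·80 = -4025.
∂T/∂x = [(-0.07)·15 − (+0.09)·80] / -4025 = +0.002050
∂T/∂y = [25·(+0.09) − 55·(-0.07)] / -4025 = -0.001516
Steepest decrease is along −∇f = (-0.002050 E, +0.001516 N) → northwest.

NW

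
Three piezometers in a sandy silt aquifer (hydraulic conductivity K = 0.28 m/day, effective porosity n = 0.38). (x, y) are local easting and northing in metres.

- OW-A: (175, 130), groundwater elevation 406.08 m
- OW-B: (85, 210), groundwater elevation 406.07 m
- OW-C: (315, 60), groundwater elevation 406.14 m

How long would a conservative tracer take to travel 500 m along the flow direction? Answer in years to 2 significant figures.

1600 years

With h = a·x + b·y + c and OW-A as origin, the differences give:
  (-90)·a + 80·b = -0.01
  140·a + (-70)·b = +0.06
Eliminate b (×(-70) and ×80, subtract): -4900·a = -4.100 → a = ∂h/∂x = +0.0008367
Back-substitute: b = ∂h/∂y = +0.0008163.
|∇h| = √(0.0008367² + 0.0008163²) = 0.001169
Seepage velocity v = K·i/n = 0.28 × 0.001169 / 0.38 = 0.0008614 m/day.
t = 500 / 0.0008614 = 5.805e+05 days = 1.59e+03 years.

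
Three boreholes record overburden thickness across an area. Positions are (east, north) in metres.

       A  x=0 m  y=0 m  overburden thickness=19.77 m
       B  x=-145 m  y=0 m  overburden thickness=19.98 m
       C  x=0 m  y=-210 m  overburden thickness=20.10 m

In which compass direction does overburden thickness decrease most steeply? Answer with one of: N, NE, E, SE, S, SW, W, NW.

NE

∂d/∂x = (19.98 − 19.77) / (-145 − 0) = -0.001448
∂d/∂y = (20.10 − 19.77) / (-210 − 0) = -0.001571
Steepest decrease is along −∇f = (+0.001448 E, +0.001571 N) → northeast.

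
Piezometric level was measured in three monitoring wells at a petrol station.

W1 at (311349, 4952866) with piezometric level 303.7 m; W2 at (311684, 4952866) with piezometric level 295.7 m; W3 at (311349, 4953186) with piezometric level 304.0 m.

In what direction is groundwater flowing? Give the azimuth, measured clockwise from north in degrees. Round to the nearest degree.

∂h/∂x = (295.7 − 303.7) / (311684 − 311349) = -0.02388
∂h/∂y = (304.0 − 303.7) / (4953186 − 4952866) = +0.0009375
Flow direction (−∇h) has components (+0.02388 E, -0.0009375 N).
Azimuth = atan2(E, N) = atan2(+0.02388, -0.0009375) = 92.2° ≈ 092°.

092°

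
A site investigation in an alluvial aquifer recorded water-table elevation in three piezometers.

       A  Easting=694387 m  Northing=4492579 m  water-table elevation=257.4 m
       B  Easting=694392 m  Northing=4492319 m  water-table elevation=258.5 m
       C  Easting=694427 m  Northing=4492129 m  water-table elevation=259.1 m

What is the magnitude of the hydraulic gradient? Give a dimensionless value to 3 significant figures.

Three-point gradient (reference A): Δ to B = (5, -260, +1.1), Δ to C = (40, -450, +1.7).
∂h/∂x = -0.006503, ∂h/∂y = -0.004356 (det = 8150).
|∇h| = √(-0.006503² + -0.004356²) = 0.007827

0.00783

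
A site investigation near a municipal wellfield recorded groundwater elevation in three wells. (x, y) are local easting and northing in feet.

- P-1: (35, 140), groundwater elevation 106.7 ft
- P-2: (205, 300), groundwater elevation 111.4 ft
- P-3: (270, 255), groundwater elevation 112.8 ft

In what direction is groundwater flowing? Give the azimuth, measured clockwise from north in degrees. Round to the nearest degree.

261°

With h = a·x + b·y + c and P-1 as origin, the differences give:
  170·a + 160·b = +4.7
  235·a + 115·b = +6.1
Eliminate b (×115 and ×160, subtract): -18050·a = -435.50 → a = ∂h/∂x = +0.02413
Back-substitute: b = ∂h/∂y = +0.003740.
Flow direction (−∇h) has components (-0.02413 E, -0.003740 N).
Azimuth = atan2(E, N) = atan2(-0.02413, -0.003740) = 261.2° ≈ 261°.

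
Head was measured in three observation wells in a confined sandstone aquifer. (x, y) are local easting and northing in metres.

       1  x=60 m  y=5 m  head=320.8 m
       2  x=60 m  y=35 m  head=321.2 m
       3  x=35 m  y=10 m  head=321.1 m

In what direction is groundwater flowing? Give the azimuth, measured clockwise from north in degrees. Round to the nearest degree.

Taking 1 as reference: 2−1 = (0, 30, +0.4); 3−1 = (-25, 5, +0.3).
Determinant of the coordinate differences = 0·5 − (-25)·30 = 750.
∂h/∂x = [(+0.4)·5 − (+0.3)·30] / 750 = -0.009333
∂h/∂y = [0·(+0.3) − (-25)·(+0.4)] / 750 = +0.01333
Flow direction (−∇h) has components (+0.009333 E, -0.01333 N).
Azimuth = atan2(E, N) = atan2(+0.009333, -0.01333) = 145.0° ≈ 145°.

145°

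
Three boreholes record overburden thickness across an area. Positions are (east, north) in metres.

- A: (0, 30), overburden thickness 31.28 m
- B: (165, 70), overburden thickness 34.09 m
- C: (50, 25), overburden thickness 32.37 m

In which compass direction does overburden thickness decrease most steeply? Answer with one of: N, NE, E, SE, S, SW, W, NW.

NW

With d = a·x + b·y + c and A as origin, the differences give:
  165·a + 40·b = +2.81
  50·a + (-5)·b = +1.09
Eliminate b (×(-5) and ×40, subtract): -2825·a = -57.650 → a = ∂d/∂x = +0.02041
Back-substitute: b = ∂d/∂y = -0.01393.
Steepest decrease is along −∇f = (-0.02041 E, +0.01393 N) → northwest.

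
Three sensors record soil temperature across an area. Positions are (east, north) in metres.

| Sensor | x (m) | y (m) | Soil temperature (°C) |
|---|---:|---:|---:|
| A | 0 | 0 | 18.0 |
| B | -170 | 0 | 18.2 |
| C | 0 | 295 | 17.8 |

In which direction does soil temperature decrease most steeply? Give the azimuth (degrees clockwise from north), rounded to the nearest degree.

060°

∂T/∂x = (18.2 − 18.0) / (-170 − 0) = -0.001176
∂T/∂y = (17.8 − 18.0) / (295 − 0) = -0.0006780
Steepest decrease is along −∇f: components (+0.001176 E, +0.0006780 N).
Azimuth = atan2(+0.001176, +0.0006780) = 60.0° ≈ 060°.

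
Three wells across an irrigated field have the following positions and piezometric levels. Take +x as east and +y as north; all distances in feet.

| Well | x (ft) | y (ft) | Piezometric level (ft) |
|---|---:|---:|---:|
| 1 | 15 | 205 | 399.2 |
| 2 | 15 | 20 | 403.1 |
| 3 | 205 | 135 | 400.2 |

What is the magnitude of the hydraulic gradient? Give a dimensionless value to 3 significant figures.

0.0212

Taking 1 as reference: 2−1 = (0, -185, +3.9); 3−1 = (190, -70, +1.0).
Determinant of the coordinate differences = 0·(-70) − 190·(-185) = 35150.
∂h/∂x = [(+3.9)·(-70) − (+1.0)·(-185)] / 35150 = -0.002504
∂h/∂y = [0·(+1.0) − 190·(+3.9)] / 35150 = -0.02108
|∇h| = √(-0.002504² + -0.02108²) = 0.02123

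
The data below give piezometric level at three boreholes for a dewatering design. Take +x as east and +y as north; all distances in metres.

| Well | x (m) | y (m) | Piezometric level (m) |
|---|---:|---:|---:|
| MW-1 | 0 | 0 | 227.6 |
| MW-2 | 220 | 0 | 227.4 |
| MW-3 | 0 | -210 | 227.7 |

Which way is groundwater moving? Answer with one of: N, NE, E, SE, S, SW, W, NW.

∂h/∂x = (227.4 − 227.6) / (220 − 0) = -0.0009091
∂h/∂y = (227.7 − 227.6) / (-210 − 0) = -0.0004762
Flow = −∇h = (+0.0009091 east, +0.0004762 north), which points northeast.

NE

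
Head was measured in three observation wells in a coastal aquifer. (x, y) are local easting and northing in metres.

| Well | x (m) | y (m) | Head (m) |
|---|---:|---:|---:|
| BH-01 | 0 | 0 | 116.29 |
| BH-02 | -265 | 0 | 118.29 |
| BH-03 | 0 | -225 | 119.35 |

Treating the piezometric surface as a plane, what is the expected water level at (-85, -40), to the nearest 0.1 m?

117.5 m

∂h/∂x = (118.29 − 116.29) / (-265 − 0) = -0.007547
∂h/∂y = (119.35 − 116.29) / (-225 − 0) = -0.01360
h(-85, -40) = 116.29 + (-0.007547)·(-85) + (-0.01360)·(-40) = 116.29 +0.642 +0.544 = 117.476 m.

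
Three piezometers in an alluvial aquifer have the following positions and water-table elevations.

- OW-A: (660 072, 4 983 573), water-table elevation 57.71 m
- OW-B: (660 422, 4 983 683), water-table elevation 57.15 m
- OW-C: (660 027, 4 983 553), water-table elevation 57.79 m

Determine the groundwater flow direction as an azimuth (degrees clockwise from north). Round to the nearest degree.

041°

Taking OW-A as reference: OW-B−OW-A = (350, 110, -0.56); OW-C−OW-A = (-45, -20, +0.08).
Solve a·Δx + b·Δy = Δh: det = 350·(-20) − (-45)·110 = -2050.
∂h/∂x = [(-0.56)·(-20) − (+0.08)·110] / -2050 = -0.001171
∂h/∂y = [350·(+0.08) − (-45)·(-0.56)] / -2050 = -0.001366
Flow direction (−∇h) has components (+0.001171 E, +0.001366 N).
Azimuth = atan2(E, N) = atan2(+0.001171, +0.001366) = 40.6° ≈ 041°.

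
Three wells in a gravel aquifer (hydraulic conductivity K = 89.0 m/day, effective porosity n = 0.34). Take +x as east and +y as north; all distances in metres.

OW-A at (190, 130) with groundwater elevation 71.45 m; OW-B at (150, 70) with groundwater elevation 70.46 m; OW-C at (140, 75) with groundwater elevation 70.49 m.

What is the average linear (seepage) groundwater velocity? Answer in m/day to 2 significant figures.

3.8 m/day

Taking OW-A as reference: OW-B−OW-A = (-40, -60, -0.99); OW-C−OW-A = (-50, -55, -0.96).
Solve a·Δx + b·Δy = Δh: det = (-40)·(-55) − (-50)·(-60) = -800.
∂h/∂x = [(-0.99)·(-55) − (-0.96)·(-60)] / -800 = +0.003937
∂h/∂y = [(-40)·(-0.96) − (-50)·(-0.99)] / -800 = +0.01388
|∇h| = √(0.003937² + 0.01388²) = 0.01443
Seepage velocity v = K·i/n = 89.0 × 0.01443 / 0.34 = 3.777 m/day.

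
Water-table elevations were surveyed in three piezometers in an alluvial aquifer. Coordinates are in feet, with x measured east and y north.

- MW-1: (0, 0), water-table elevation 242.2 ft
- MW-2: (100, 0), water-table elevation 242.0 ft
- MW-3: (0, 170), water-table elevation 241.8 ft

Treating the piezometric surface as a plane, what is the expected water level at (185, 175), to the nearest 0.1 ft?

∂h/∂x = (242.0 − 242.2) / (100 − 0) = -0.002000
∂h/∂y = (241.8 − 242.2) / (170 − 0) = -0.002353
h(185, 175) = 242.2 + (-0.002000)·(185) + (-0.002353)·(175) = 242.2 -0.370 -0.412 = 241.418 ft.

241.4 ft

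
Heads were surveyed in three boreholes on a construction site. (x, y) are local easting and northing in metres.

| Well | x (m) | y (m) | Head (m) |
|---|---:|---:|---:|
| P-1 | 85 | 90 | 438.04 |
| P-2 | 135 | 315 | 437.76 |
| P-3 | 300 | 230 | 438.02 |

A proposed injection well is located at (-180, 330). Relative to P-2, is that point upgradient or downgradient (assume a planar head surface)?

With h = a·x + b·y + c and P-1 as origin, the differences give:
  50·a + 225·b = -0.28
  215·a + 140·b = -0.02
Eliminate b (×140 and ×225, subtract): -41375·a = -34.700 → a = ∂h/∂x = +0.0008387
Back-substitute: b = ∂h/∂y = -0.001431.
Head at (-180, 330) = 438.04 + (+0.0008387)·(-265) + (-0.001431)·(240) = 437.47 m.
That is lower than the 437.76 m at P-2, so the point is downgradient.

downgradient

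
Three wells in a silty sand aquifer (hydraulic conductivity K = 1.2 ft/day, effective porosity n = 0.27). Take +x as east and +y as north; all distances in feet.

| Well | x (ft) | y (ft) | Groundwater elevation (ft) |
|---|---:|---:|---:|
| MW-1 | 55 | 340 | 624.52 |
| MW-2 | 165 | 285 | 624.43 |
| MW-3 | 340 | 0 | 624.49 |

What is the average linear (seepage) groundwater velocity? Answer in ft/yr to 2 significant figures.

Taking MW-1 as reference: MW-2−MW-1 = (110, -55, -0.09); MW-3−MW-1 = (285, -340, -0.03).
Determinant of the coordinate differences = 110·(-340) − 285·(-55) = -21725.
∂h/∂x = [(-0.09)·(-340) − (-0.03)·(-55)] / -21725 = -0.001333
∂h/∂y = [110·(-0.03) − 285·(-0.09)] / -21725 = -0.001029
|∇h| = √(-0.001333² + -0.001029²) = 0.001684
Seepage velocity v = K·i/n = 1.2 × 0.001684 / 0.27 = 0.007484 ft/day = 2.734 ft/yr.

2.7 ft/yr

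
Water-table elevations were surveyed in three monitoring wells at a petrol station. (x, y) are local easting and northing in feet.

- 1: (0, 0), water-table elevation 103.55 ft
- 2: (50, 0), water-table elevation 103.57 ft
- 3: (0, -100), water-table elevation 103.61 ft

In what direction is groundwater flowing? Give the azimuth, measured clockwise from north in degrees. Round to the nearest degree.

∂h/∂x = (103.57 − 103.55) / (50 − 0) = +0.0004000
∂h/∂y = (103.61 − 103.55) / (-100 − 0) = -0.0006000
Flow direction (−∇h) has components (-0.0004000 E, +0.0006000 N).
Azimuth = atan2(E, N) = atan2(-0.0004000, +0.0006000) = 326.3° ≈ 326°.

326°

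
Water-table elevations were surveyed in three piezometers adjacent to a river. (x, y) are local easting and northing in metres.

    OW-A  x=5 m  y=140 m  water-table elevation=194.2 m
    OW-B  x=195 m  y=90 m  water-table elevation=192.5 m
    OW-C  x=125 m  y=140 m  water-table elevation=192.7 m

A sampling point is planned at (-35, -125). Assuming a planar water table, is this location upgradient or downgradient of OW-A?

upgradient

Differences from OW-A: to OW-B (Δx, Δy, Δh) = (190, -50, -1.7); to OW-C = (120, 0, -1.5).
Determinant of the coordinate differences = 190·0 − 120·(-50) = 6000.
∂h/∂x = [(-1.7)·0 − (-1.5)·(-50)] / 6000 = -0.01250
∂h/∂y = [190·(-1.5) − 120·(-1.7)] / 6000 = -0.01350
Head at (-35, -125) = 194.2 + (-0.01250)·(-40) + (-0.01350)·(-265) = 198.28 m.
That is higher than the 194.2 m at OW-A, so the point is upgradient.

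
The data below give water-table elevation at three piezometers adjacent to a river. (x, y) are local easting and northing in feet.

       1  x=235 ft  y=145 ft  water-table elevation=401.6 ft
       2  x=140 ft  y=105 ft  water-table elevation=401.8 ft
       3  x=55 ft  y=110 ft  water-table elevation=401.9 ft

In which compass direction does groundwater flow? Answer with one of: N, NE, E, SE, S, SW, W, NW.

NE

With h = a·x + b·y + c and 1 as origin, the differences give:
  (-95)·a + (-40)·b = +0.2
  (-180)·a + (-35)·b = +0.3
Eliminate b (×(-35) and ×(-40), subtract): -3875·a = 5.00 → a = ∂h/∂x = -0.001290
Back-substitute: b = ∂h/∂y = -0.001935.
Flow = −∇h = (+0.001290 east, +0.001935 north), which points northeast.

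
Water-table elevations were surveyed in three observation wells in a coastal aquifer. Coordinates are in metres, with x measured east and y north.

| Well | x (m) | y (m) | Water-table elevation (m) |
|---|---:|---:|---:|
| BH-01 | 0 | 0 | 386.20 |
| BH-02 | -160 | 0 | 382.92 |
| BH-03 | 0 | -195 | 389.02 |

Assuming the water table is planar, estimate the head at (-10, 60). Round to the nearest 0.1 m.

385.1 m

∂h/∂x = (382.92 − 386.20) / (-160 − 0) = +0.02050
∂h/∂y = (389.02 − 386.20) / (-195 − 0) = -0.01446
h(-10, 60) = 386.20 + (+0.02050)·(-10) + (-0.01446)·(60) = 386.20 -0.205 -0.868 = 385.127 m.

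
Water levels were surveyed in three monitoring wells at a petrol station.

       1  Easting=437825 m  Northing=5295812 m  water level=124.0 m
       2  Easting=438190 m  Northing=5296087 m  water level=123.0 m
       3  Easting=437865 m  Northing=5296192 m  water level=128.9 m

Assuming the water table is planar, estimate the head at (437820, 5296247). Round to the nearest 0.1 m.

With h = a·x + b·y + c and 1 as origin, the differences give:
  365·a + 275·b = -1.0
  40·a + 380·b = +4.9
Eliminate b (×380 and ×275, subtract): 127700·a = -1727.50 → a = ∂h/∂x = -0.01353
Back-substitute: b = ∂h/∂y = +0.01432.
h(437820, 5296247) = 124.0 + (-0.01353)·(-5) + (+0.01432)·(435) = 124.0 +0.068 +6.229 = 130.296 m.

130.3 m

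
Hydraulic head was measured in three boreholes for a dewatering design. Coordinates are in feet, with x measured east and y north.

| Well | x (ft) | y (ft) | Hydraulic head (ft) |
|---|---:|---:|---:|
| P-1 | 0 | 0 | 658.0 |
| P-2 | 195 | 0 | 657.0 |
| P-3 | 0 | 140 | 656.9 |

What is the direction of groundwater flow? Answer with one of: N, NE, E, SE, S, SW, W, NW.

∂h/∂x = (657.0 − 658.0) / (195 − 0) = -0.005128
∂h/∂y = (656.9 − 658.0) / (140 − 0) = -0.007857
Flow = −∇h = (+0.005128 east, +0.007857 north), which points northeast.

NE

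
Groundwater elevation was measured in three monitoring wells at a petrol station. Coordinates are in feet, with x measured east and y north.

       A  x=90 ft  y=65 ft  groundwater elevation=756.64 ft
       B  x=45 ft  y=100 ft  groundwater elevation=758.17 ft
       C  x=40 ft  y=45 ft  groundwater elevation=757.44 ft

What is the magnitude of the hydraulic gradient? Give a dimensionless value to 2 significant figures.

0.027

Taking A as reference: B−A = (-45, 35, +1.53); C−A = (-50, -20, +0.80).
Determinant of the coordinate differences = (-45)·(-20) − (-50)·35 = 2650.
∂h/∂x = [(+1.53)·(-20) − (+0.80)·35] / 2650 = -0.02211
∂h/∂y = [(-45)·(+0.80) − (-50)·(+1.53)] / 2650 = +0.01528
|∇h| = √(-0.02211² + 0.01528²) = 0.02688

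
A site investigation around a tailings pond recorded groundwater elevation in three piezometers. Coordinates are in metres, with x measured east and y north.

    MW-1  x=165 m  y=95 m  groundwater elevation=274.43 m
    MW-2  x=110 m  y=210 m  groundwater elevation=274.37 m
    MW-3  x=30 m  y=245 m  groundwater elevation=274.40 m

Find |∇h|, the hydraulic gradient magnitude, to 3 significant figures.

With h = a·x + b·y + c and MW-1 as origin, the differences give:
  (-55)·a + 115·b = -0.06
  (-135)·a + 150·b = -0.03
Eliminate b (×150 and ×115, subtract): 7275·a = -5.550 → a = ∂h/∂x = -0.0007629
Back-substitute: b = ∂h/∂y = -0.0008866.
|∇h| = √(-0.0007629² + -0.0008866²) = 0.00117

0.00117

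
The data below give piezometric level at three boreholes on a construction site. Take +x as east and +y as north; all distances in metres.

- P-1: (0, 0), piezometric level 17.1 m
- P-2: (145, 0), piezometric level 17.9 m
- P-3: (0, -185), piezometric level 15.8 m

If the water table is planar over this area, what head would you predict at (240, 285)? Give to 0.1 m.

∂h/∂x = (17.9 − 17.1) / (145 − 0) = +0.005517
∂h/∂y = (15.8 − 17.1) / (-185 − 0) = +0.007027
h(240, 285) = 17.1 + (+0.005517)·(240) + (+0.007027)·(285) = 17.1 +1.324 +2.003 = 20.427 m.

20.4 m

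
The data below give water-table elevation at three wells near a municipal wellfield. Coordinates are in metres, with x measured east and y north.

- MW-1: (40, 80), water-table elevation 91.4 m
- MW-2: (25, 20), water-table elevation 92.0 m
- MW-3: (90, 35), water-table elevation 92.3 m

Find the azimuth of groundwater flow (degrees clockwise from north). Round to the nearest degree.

Differences from MW-1: to MW-2 (Δx, Δy, Δh) = (-15, -60, +0.6); to MW-3 = (50, -45, +0.9).
Determinant of the coordinate differences = (-15)·(-45) − 50·(-60) = 3675.
∂h/∂x = [(+0.6)·(-45) − (+0.9)·(-60)] / 3675 = +0.007347
∂h/∂y = [(-15)·(+0.9) − 50·(+0.6)] / 3675 = -0.01184
Flow direction (−∇h) has components (-0.007347 E, +0.01184 N).
Azimuth = atan2(E, N) = atan2(-0.007347, +0.01184) = 328.2° ≈ 328°.

328°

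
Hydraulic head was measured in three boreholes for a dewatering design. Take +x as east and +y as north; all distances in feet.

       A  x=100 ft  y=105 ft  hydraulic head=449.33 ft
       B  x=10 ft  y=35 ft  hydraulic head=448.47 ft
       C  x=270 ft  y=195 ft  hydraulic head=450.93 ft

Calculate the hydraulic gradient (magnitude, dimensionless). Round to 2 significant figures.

Taking A as reference: B−A = (-90, -70, -0.86); C−A = (170, 90, +1.60).
Determinant of the coordinate differences = (-90)·90 − 170·(-70) = 3800.
∂h/∂x = [(-0.86)·90 − (+1.60)·(-70)] / 3800 = +0.009105
∂h/∂y = [(-90)·(+1.60) − 170·(-0.86)] / 3800 = +0.0005789
|∇h| = √(0.009105² + 0.0005789²) = 0.009123

0.0091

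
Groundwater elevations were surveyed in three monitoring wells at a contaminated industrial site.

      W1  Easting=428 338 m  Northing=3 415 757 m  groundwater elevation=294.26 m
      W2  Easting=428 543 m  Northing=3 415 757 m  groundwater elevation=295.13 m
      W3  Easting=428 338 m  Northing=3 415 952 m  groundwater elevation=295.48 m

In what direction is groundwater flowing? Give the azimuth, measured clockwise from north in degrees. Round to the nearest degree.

214°

∂h/∂x = (295.13 − 294.26) / (428543 − 428338) = +0.004244
∂h/∂y = (295.48 − 294.26) / (3415952 − 3415757) = +0.006256
Flow direction (−∇h) has components (-0.004244 E, -0.006256 N).
Azimuth = atan2(E, N) = atan2(-0.004244, -0.006256) = 214.2° ≈ 214°.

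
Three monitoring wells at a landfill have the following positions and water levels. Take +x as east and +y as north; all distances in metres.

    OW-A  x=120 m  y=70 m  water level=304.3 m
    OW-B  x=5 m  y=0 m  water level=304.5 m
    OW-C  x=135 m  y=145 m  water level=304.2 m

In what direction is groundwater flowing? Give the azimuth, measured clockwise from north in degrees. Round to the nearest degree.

043°

Three-point gradient (reference OW-A): Δ to OW-B = (-115, -70, +0.2), Δ to OW-C = (15, 75, -0.1).
∂h/∂x = -0.001056, ∂h/∂y = -0.001122 (det = -7575).
Flow direction (−∇h) has components (+0.001056 E, +0.001122 N).
Azimuth = atan2(E, N) = atan2(+0.001056, +0.001122) = 43.3° ≈ 043°.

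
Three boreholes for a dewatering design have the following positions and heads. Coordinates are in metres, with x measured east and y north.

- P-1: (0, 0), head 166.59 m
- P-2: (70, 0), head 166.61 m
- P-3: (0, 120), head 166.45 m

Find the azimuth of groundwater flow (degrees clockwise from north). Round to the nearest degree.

∂h/∂x = (166.61 − 166.59) / (70 − 0) = +0.0002857
∂h/∂y = (166.45 − 166.59) / (120 − 0) = -0.001167
Flow direction (−∇h) has components (-0.0002857 E, +0.001167 N).
Azimuth = atan2(E, N) = atan2(-0.0002857, +0.001167) = 346.2° ≈ 346°.

346°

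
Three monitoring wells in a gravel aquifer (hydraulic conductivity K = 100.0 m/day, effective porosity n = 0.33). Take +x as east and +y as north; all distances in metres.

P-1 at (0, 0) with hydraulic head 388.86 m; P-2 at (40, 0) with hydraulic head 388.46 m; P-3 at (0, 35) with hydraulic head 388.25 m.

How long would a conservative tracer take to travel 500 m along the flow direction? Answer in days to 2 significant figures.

∂h/∂x = (388.46 − 388.86) / (40 − 0) = -0.01000
∂h/∂y = (388.25 − 388.86) / (35 − 0) = -0.01743
|∇h| = √(-0.01000² + -0.01743²) = 0.02009
Seepage velocity v = K·i/n = 100.0 × 0.02009 / 0.33 = 6.088 m/day.
t = 500 / 6.088 = 82.13 days.

82 days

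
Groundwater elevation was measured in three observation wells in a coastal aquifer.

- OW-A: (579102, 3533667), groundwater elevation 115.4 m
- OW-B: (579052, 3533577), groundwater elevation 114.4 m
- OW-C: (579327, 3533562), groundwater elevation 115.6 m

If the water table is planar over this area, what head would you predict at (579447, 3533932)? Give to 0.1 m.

Taking OW-A as reference: OW-B−OW-A = (-50, -90, -1.0); OW-C−OW-A = (225, -105, +0.2).
Determinant of the coordinate differences = (-50)·(-105) − 225·(-90) = 25500.
∂h/∂x = [(-1.0)·(-105) − (+0.2)·(-90)] / 25500 = +0.004824
∂h/∂y = [(-50)·(+0.2) − 225·(-1.0)] / 25500 = +0.008431
h(579447, 3533932) = 115.4 + (+0.004824)·(345) + (+0.008431)·(265) = 115.4 +1.664 +2.234 = 119.298 m.

119.3 m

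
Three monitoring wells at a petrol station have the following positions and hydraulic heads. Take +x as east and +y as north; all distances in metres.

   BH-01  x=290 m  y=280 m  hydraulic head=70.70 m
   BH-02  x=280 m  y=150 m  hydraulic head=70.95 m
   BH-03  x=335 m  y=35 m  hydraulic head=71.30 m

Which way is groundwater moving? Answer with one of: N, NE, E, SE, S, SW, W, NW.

NW

Differences from BH-01: to BH-02 (Δx, Δy, Δh) = (-10, -130, +0.25); to BH-03 = (45, -245, +0.60).
Solve a·Δx + b·Δy = Δh: det = (-10)·(-245) − 45·(-130) = 8300.
∂h/∂x = [(+0.25)·(-245) − (+0.60)·(-130)] / 8300 = +0.002018
∂h/∂y = [(-10)·(+0.60) − 45·(+0.25)] / 8300 = -0.002078
Flow = −∇h = (-0.002018 east, +0.002078 north), which points northwest.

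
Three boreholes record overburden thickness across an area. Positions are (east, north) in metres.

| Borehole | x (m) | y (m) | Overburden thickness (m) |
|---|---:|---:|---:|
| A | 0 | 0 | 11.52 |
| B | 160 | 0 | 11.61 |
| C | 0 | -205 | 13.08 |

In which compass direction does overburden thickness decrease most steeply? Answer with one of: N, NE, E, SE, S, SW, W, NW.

∂d/∂x = (11.61 − 11.52) / (160 − 0) = +0.0005625
∂d/∂y = (13.08 − 11.52) / (-205 − 0) = -0.007610
Steepest decrease is along −∇f = (-0.0005625 E, +0.007610 N) → north.

N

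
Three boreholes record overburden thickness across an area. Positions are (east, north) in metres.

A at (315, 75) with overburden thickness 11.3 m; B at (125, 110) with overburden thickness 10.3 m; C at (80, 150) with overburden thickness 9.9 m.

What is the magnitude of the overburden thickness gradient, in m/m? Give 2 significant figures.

0.0067 m/m

Three-point gradient (reference A): Δ to B = (-190, 35, -1.0), Δ to C = (-235, 75, -1.4).
∂d/∂x = +0.004315, ∂d/∂y = -0.005145 (det = -6025).
|∇f| = √(0.004315² + -0.005145²) = 0.006715 m/m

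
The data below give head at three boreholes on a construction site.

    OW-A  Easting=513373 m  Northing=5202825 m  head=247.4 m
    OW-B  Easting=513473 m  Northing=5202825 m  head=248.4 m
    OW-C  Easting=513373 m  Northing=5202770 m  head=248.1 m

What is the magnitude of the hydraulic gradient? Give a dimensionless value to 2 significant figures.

0.016

∂h/∂x = (248.4 − 247.4) / (513473 − 513373) = +0.01000
∂h/∂y = (248.1 − 247.4) / (5202770 − 5202825) = -0.01273
|∇h| = √(0.01000² + -0.01273²) = 0.01619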